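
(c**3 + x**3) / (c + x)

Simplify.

c**2 - c*x + x**2

Factor as (a+b)(a**2-ab+b**2) with a=x, b=c.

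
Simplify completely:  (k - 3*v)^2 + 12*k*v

(k + 3*v)^2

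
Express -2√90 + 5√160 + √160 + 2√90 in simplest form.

2√90 = 6*√10; 5√160 = 20*√10; √160 = 4*√10; 2√90 = 6*√10
Combine: (-6 + 20 + 4 + 6)·√10 = 24*√10

24*√10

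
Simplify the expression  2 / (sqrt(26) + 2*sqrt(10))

Multiply numerator and denominator by -2*sqrt(10) + sqrt(26).
Denominator becomes -14; numerator becomes -4*sqrt(10) + 2*sqrt(26).

(-sqrt(26) + 2*sqrt(10))/7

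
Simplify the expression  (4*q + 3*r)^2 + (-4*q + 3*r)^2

32*q^2 + 18*r^2

Binomially expand both and collect terms in (3*r), (4*q).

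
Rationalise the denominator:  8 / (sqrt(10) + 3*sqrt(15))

(-8*sqrt(10) + 24*sqrt(15))/125

Multiply numerator and denominator by -sqrt(10) + 3*sqrt(15).
Denominator becomes 125; numerator becomes -8*sqrt(10) + 24*sqrt(15).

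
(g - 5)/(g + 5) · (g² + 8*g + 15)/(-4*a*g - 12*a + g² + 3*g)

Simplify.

(-g + 5)/(4*a - g)

Factor: g² + 8*g + 15 = (g + 3)·(g + 5);  -4*a*g - 12*a + g² + 3*g = (-4*a + g)·(g + 3)
Cancel the common factors (g + 3), (g + 5).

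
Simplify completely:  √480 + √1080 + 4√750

30*√30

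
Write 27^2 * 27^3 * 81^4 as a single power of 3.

3^31

27^2 = 3^6; 27^3 = 3^9; 81^4 = 3^16
Combine exponents: 3^31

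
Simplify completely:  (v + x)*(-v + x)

(x)^2 - (v)^2 = -v^2 + x^2.

-v^2 + x^2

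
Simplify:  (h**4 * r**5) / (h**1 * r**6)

Quotient: h**3 * (r**-1)

h**3/r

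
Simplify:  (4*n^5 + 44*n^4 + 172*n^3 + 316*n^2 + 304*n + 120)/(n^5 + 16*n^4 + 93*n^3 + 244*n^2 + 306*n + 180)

Factor: 4*n^5 + 44*n^4 + 172*n^3 + 316*n^2 + 304*n + 120 = 4*(n + 3)*(n + 5)*(n^2 + 2*n + 2)*(n + 1);  n^5 + 16*n^4 + 93*n^3 + 244*n^2 + 306*n + 180 = (n + 3)*(n + 6)*(n^2 + 2*n + 2)*(n + 5)
Cancel the common factors (n^2 + 2*n + 2), (n + 5), (n + 3).

(4*n + 4)/(n + 6)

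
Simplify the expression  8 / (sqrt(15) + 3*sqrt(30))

(-8*sqrt(15) + 24*sqrt(30))/255

Multiply numerator and denominator by -3*sqrt(30) + sqrt(15).
Denominator becomes -255; numerator becomes -24*sqrt(30) + 8*sqrt(15).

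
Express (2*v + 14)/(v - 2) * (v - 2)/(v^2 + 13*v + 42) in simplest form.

Factor: 2*v + 14 = 2*(v + 7);  v^2 + 13*v + 42 = (v + 7)*(v + 6)
Cancel the common factors (v - 2), (v + 7).

2/(v + 6)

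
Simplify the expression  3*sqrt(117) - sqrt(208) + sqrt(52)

7*sqrt(13)

3*sqrt(117) = 9*sqrt(13); sqrt(208) = 4*sqrt(13); sqrt(52) = 2*sqrt(13)
Combine: (9 - 4 + 2)·sqrt(13) = 7*sqrt(13)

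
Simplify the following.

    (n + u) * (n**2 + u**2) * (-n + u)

(u+n)(u-n) = -n**2 + u**2; continue pairing.

-n**4 + u**4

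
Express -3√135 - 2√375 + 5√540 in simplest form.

11*√15

3√135 = 9*√15; 2√375 = 10*√15; 5√540 = 30*√15
Combine: (-9 - 10 + 30)·√15 = 11*√15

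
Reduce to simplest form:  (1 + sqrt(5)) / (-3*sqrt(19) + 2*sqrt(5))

Multiply numerator and denominator by 2*sqrt(5) + 3*sqrt(19).
Denominator becomes -151; numerator becomes 2*sqrt(5) + 10 + 3*sqrt(19) + 3*sqrt(95).

(-3*sqrt(95) - 3*sqrt(19) - 10 - 2*sqrt(5))/151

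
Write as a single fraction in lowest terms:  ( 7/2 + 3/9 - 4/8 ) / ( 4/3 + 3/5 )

50/29

Numerator: 7/2 + 3/9 - 4/8 = 10/3
Denominator: 4/3 + 3/5 = 29/15
Divide: (10/3) · (15/29) = 50/29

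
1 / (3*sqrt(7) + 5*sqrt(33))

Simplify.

(-3*sqrt(7) + 5*sqrt(33))/762

Multiply numerator and denominator by -3*sqrt(7) + 5*sqrt(33).
Denominator becomes 762; numerator becomes -3*sqrt(7) + 5*sqrt(33).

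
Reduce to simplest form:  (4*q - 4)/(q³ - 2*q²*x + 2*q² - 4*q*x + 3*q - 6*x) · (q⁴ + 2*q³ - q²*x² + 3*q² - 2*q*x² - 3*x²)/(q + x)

(-4*q² + 4*q*x + 4*q - 4*x)/(-q + 2*x)

Factor: 4*q - 4 = 4·(q - 1);  q³ - 2*q²*x + 2*q² - 4*q*x + 3*q - 6*x = (q - 2*x)·(q² + 2*q + 3);  q⁴ + 2*q³ - q²*x² + 3*q² - 2*q*x² - 3*x² = (q² + 2*q + 3)·(q + x)·(q - x)
Cancel the common factors (q² + 2*q + 3), (q + x).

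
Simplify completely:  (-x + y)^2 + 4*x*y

(x + y)^2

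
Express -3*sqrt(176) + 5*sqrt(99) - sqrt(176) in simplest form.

-sqrt(11)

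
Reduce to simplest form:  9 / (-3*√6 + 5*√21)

(9*√6 + 15*√21)/157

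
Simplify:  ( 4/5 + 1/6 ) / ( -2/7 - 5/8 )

-812/765

Numerator: 4/5 + 1/6 = 29/30
Denominator: -2/7 - 5/8 = -51/56
Divide: (29/30) · (-56/51) = -812/765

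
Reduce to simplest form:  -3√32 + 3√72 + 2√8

10*√2

3√32 = 12*√2; 3√72 = 18*√2; 2√8 = 4*√2
Combine: (-12 + 18 + 4)·√2 = 10*√2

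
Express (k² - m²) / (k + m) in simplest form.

k - m

Factor k^2 - m^2 and cancel (k + m).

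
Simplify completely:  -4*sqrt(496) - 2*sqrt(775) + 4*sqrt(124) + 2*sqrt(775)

4*sqrt(496) = 16*sqrt(31); 2*sqrt(775) = 10*sqrt(31); 4*sqrt(124) = 8*sqrt(31); 2*sqrt(775) = 10*sqrt(31)
Combine: (-16 - 10 + 8 + 10)·sqrt(31) = -8*sqrt(31)

-8*sqrt(31)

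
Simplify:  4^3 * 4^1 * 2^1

2^9

4^3 = 2^6; 4^1 = 2^2; 2^1 = 2^1
Combine exponents: 2^9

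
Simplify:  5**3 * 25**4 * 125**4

5**3 = 5**3; 25**4 = 5**8; 125**4 = 5**12
Combine exponents: 5**23

5**23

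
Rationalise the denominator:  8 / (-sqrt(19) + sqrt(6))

Multiply numerator and denominator by sqrt(6) + sqrt(19).
Denominator becomes -13; numerator becomes 8*sqrt(6) + 8*sqrt(19).

(-8*sqrt(19) - 8*sqrt(6))/13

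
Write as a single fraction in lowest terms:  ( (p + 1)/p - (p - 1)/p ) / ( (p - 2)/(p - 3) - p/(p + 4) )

(2*p**2 + 2*p - 24)/(5*p**2 - 8*p)

Numerator: (p + 1)/p - (p - 1)/p = 2/p
Denominator: (p - 2)/(p - 3) - p/(p + 4) = (5*p - 8)/(p**2 + p - 12)
Divide: (2/p) · ((p**2 + p - 12)/(5*p - 8)) = (2*p**2 + 2*p - 24)/(5*p**2 - 8*p)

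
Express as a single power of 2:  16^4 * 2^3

16^4 = 2^16; 2^3 = 2^3
Combine exponents: 2^19

2^19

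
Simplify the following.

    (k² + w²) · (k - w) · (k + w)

k⁴ - w⁴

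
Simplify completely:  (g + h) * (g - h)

(g+h)(g-h) = g^2 - h^2.

g^2 - h^2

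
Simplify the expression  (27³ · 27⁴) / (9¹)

3^19

27³ = 3^9; 27⁴ = 3^12; 9¹ = 3^2
Combine exponents: 3^19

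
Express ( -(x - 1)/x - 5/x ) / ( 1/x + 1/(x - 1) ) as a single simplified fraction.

(-x² - 3*x + 4)/(2*x - 1)

Numerator: -(x - 1)/x - 5/x = (-x - 4)/x
Denominator: 1/x + 1/(x - 1) = (2*x - 1)/(x² - x)
Divide: ((-x - 4)/x) · ((x² - x)/(2*x - 1)) = (-x² - 3*x + 4)/(2*x - 1)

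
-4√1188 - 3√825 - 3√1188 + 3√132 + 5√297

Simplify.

-36*√33

4√1188 = 24*√33; 3√825 = 15*√33; 3√1188 = 18*√33; 3√132 = 6*√33; 5√297 = 15*√33
Combine: (-24 - 15 - 18 + 6 + 15)·√33 = -36*√33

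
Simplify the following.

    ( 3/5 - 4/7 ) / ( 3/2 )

2/105

Numerator: 3/5 - 4/7 = 1/35
Denominator: 3/2 = 3/2
Divide: (1/35) · (2/3) = 2/105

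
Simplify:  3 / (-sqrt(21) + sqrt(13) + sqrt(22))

Group as (sqrt(13) + sqrt(22)) - sqrt(21); multiply by (sqrt(13) + sqrt(22)) + sqrt(21), then rationalise the remaining surd.

(-7*sqrt(21) + 6*sqrt(22) + 15*sqrt(13) + sqrt(6006))/158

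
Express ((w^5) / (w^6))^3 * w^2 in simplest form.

1/w

Inside the bracket: (w^-1)
Raise to the power 3: (w^-3)
Multiply by w^2: add exponents.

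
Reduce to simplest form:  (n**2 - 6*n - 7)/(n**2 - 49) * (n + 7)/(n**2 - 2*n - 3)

Factor: n**2 - 6*n - 7 = (n + 1)*(n - 7);  n**2 - 49 = (n - 7)*(n + 7);  n**2 - 2*n - 3 = (n + 1)*(n - 3)
Cancel the common factors (n + 7), (n - 7), (n + 1).

1/(n - 3)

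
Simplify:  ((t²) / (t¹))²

t²

Inside the bracket: t¹
Raise to the power 2: t²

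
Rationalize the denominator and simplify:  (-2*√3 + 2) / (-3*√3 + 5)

Multiply numerator and denominator by 5 + 3*√3.
Denominator becomes -2; numerator becomes -8 - 4*√3.

2*√3 + 4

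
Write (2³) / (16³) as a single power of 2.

2³ = 2^3; 16³ = 2^12
Combine exponents: 2^(-9)

2^(-9)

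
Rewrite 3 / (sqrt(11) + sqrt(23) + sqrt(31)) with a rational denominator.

Group as (sqrt(23) + sqrt(31)) + sqrt(11); multiply by (sqrt(23) + sqrt(31)) - sqrt(11), then rationalise the remaining surd.

(-6*sqrt(7843) + 9*sqrt(31) + 57*sqrt(23) + 129*sqrt(11))/1003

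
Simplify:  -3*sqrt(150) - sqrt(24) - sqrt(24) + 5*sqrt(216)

3*sqrt(150) = 15*sqrt(6); sqrt(24) = 2*sqrt(6); sqrt(24) = 2*sqrt(6); 5*sqrt(216) = 30*sqrt(6)
Combine: (-15 - 2 - 2 + 30)·sqrt(6) = 11*sqrt(6)

11*sqrt(6)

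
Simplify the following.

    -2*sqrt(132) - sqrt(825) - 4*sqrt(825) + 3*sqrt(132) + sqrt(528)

-19*sqrt(33)

2*sqrt(132) = 4*sqrt(33); sqrt(825) = 5*sqrt(33); 4*sqrt(825) = 20*sqrt(33); 3*sqrt(132) = 6*sqrt(33); sqrt(528) = 4*sqrt(33)
Combine: (-4 - 5 - 20 + 6 + 4)·sqrt(33) = -19*sqrt(33)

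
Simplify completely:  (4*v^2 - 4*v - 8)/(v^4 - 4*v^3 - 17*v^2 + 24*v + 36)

Factor: 4*v^2 - 4*v - 8 = 4*(v - 2)*(v + 1);  v^4 - 4*v^3 - 17*v^2 + 24*v + 36 = (v + 1)*(v - 2)*(v - 6)*(v + 3)
Cancel the common factors (v - 2), (v + 1).

4/(v^2 - 3*v - 18)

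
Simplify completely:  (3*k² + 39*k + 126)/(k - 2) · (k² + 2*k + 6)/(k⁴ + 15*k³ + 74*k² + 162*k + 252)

Factor: 3*k² + 39*k + 126 = 3·(k + 7)·(k + 6);  k⁴ + 15*k³ + 74*k² + 162*k + 252 = (k + 7)·(k + 6)·(k² + 2*k + 6)
Cancel the common factors (k² + 2*k + 6), (k + 6), (k + 7).

3/(k - 2)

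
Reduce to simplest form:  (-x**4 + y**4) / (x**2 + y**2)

-x**2 + y**2

Difference of fourth powers: factor out (x**2 + y**2).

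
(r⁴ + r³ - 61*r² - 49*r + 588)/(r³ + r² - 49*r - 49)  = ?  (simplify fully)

Factor: r⁴ + r³ - 61*r² - 49*r + 588 = (r - 3)·(r + 7)·(r - 7)·(r + 4);  r³ + r² - 49*r - 49 = (r - 7)·(r + 7)·(r + 1)
Cancel the common factors (r + 7), (r - 7).

(r² + r - 12)/(r + 1)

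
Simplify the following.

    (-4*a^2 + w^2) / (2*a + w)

Difference of squares: factor out (2*a + w).

-2*a + w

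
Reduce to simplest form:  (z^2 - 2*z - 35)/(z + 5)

Factor: z^2 - 2*z - 35 = (z - 7)*(z + 5)
Cancel the common factor (z + 5).

z - 7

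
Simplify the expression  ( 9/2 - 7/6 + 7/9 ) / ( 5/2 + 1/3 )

74/51

Numerator: 9/2 - 7/6 + 7/9 = 37/9
Denominator: 5/2 + 1/3 = 17/6
Divide: (37/9) · (6/17) = 74/51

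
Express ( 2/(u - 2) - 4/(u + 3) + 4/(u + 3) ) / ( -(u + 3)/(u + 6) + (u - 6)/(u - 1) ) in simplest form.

Numerator: 2/(u - 2) - 4/(u + 3) + 4/(u + 3) = 2/(u - 2)
Denominator: -(u + 3)/(u + 6) + (u - 6)/(u - 1) = (-2*u - 33)/(u^2 + 5*u - 6)
Divide: (2/(u - 2)) · ((u^2 + 5*u - 6)/(-2*u - 33)) = (-2*u^2 - 10*u + 12)/(2*u^2 + 29*u - 66)

(-2*u^2 - 10*u + 12)/(2*u^2 + 29*u - 66)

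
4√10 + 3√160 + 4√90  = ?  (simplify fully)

28*√10

4√10 = 4*√10; 3√160 = 12*√10; 4√90 = 12*√10
Combine: (4 + 12 + 12)·√10 = 28*√10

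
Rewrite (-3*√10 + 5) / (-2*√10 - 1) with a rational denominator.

(-√10 + 5)/3

Multiply numerator and denominator by -1 + 2*√10.
Denominator becomes -39; numerator becomes -65 + 13*√10.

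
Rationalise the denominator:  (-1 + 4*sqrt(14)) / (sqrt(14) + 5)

(-61 + 21*sqrt(14))/11

Multiply numerator and denominator by -sqrt(14) + 5.
Denominator becomes 11; numerator becomes -61 + 21*sqrt(14).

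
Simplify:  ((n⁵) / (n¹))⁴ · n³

n^19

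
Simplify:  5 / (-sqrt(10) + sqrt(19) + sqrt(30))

Group as (sqrt(19) + sqrt(30)) - sqrt(10); multiply by (sqrt(19) + sqrt(30)) + sqrt(10), then rationalise the remaining surd.

(-195*sqrt(10) - 5*sqrt(30) + 105*sqrt(19) + 100*sqrt(57))/759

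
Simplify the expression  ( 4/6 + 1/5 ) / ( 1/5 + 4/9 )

39/29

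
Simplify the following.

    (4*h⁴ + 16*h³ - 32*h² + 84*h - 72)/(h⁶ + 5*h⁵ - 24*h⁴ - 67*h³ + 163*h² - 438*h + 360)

4/(h² + h - 20)

Factor: 4*h⁴ + 16*h³ - 32*h² + 84*h - 72 = 4·(h - 1)·(h + 6)·(h² - h + 3);  h⁶ + 5*h⁵ - 24*h⁴ - 67*h³ + 163*h² - 438*h + 360 = (h² - h + 3)·(h - 4)·(h + 6)·(h - 1)·(h + 5)
Cancel the common factors (h² - h + 3), (h - 1), (h + 6).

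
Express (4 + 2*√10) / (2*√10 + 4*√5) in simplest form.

Multiply numerator and denominator by -4*√5 + 2*√10.
Denominator becomes -40; numerator becomes -40*√2 - 16*√5 + 8*√10 + 40.

(-5 - √10 + 2*√5 + 5*√2)/5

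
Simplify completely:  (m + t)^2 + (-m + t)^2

Write as f(t,m) + f(t,-m) and expand.

2*m^2 + 2*t^2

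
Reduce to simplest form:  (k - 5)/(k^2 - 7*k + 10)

Factor: k^2 - 7*k + 10 = (k - 5)*(k - 2)
Cancel the common factor (k - 5).

1/(k - 2)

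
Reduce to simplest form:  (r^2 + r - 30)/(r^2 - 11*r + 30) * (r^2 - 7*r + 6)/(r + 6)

Factor: r^2 + r - 30 = (r + 6)*(r - 5);  r^2 - 11*r + 30 = (r - 6)*(r - 5);  r^2 - 7*r + 6 = (r - 6)*(r - 1)
Cancel the common factors (r + 6), (r - 6), (r - 5).

r - 1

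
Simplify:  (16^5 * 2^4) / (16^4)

2^8

16^5 = 2^20; 2^4 = 2^4; 16^4 = 2^16
Combine exponents: 2^8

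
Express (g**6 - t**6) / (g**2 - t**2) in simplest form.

g**6 - t**6 factors as -(-g + t)*(g + t)*(g**2 - g*t + t**2)*(g**2 + g*t + t**2).

g**4 + g**2*t**2 + t**4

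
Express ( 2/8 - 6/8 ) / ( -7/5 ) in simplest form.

Numerator: 2/8 - 6/8 = -1/2
Denominator: -7/5 = -7/5
Divide: (-1/2) · (-5/7) = 5/14

5/14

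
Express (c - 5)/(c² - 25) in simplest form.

1/(c + 5)

Factor: c² - 25 = (c - 5)·(c + 5)
Cancel the common factor (c - 5).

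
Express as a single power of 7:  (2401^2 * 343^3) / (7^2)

7^15

2401^2 = 7^8; 343^3 = 7^9; 7^2 = 7^2
Combine exponents: 7^15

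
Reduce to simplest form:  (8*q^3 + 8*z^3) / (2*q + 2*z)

(2*q)^3 + (2*z)^3 = (2*q + 2*z)(4*q^2 - 4*q*z + 4*z^2).

4*q^2 - 4*q*z + 4*z^2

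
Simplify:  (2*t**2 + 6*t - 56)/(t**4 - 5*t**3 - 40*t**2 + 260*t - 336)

Factor: 2*t**2 + 6*t - 56 = 2*(t + 7)*(t - 4);  t**4 - 5*t**3 - 40*t**2 + 260*t - 336 = (t + 7)*(t - 2)*(t - 4)*(t - 6)
Cancel the common factors (t + 7), (t - 4).

2/(t**2 - 8*t + 12)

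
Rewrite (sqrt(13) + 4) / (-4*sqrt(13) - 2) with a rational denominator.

(-7*sqrt(13) - 22)/102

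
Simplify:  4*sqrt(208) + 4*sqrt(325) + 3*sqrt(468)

54*sqrt(13)

4*sqrt(208) = 16*sqrt(13); 4*sqrt(325) = 20*sqrt(13); 3*sqrt(468) = 18*sqrt(13)
Combine: (16 + 20 + 18)·sqrt(13) = 54*sqrt(13)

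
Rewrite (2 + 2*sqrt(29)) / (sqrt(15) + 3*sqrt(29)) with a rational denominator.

Multiply numerator and denominator by -sqrt(15) + 3*sqrt(29).
Denominator becomes 246; numerator becomes -2*sqrt(435) - 2*sqrt(15) + 6*sqrt(29) + 174.

(-sqrt(435) - sqrt(15) + 3*sqrt(29) + 87)/123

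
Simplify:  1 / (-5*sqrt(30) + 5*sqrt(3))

(-sqrt(30) - sqrt(3))/135

Multiply numerator and denominator by 5*sqrt(3) + 5*sqrt(30).
Denominator becomes -675; numerator becomes 5*sqrt(3) + 5*sqrt(30).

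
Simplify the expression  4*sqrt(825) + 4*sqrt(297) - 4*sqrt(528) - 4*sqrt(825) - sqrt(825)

-9*sqrt(33)

4*sqrt(825) = 20*sqrt(33); 4*sqrt(297) = 12*sqrt(33); 4*sqrt(528) = 16*sqrt(33); 4*sqrt(825) = 20*sqrt(33); sqrt(825) = 5*sqrt(33)
Combine: (20 + 12 - 16 - 20 - 5)·sqrt(33) = -9*sqrt(33)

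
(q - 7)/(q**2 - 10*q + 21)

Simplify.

1/(q - 3)

Factor: q**2 - 10*q + 21 = (q - 3)*(q - 7)
Cancel the common factor (q - 7).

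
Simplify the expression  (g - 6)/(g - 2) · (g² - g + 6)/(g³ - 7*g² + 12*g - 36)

Factor: g³ - 7*g² + 12*g - 36 = (g - 6)·(g² - g + 6)
Cancel the common factors (g² - g + 6), (g - 6).

1/(g - 2)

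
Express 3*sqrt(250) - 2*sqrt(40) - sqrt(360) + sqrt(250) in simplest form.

3*sqrt(250) = 15*sqrt(10); 2*sqrt(40) = 4*sqrt(10); sqrt(360) = 6*sqrt(10); sqrt(250) = 5*sqrt(10)
Combine: (15 - 4 - 6 + 5)·sqrt(10) = 10*sqrt(10)

10*sqrt(10)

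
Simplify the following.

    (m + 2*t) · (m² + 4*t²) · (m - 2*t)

(m+(2*t))(m-(2*t)) = m² - 4*t²; continue pairing.

m⁴ - 16*t⁴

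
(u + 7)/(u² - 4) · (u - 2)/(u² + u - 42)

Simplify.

1/(u² - 4*u - 12)

Factor: u² - 4 = (u - 2)·(u + 2);  u² + u - 42 = (u - 6)·(u + 7)
Cancel the common factors (u + 7), (u - 2).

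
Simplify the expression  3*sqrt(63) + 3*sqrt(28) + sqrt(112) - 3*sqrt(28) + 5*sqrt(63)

3*sqrt(63) = 9*sqrt(7); 3*sqrt(28) = 6*sqrt(7); sqrt(112) = 4*sqrt(7); 3*sqrt(28) = 6*sqrt(7); 5*sqrt(63) = 15*sqrt(7)
Combine: (9 + 6 + 4 - 6 + 15)·sqrt(7) = 28*sqrt(7)

28*sqrt(7)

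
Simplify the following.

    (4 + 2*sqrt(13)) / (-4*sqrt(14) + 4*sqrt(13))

(-sqrt(182) - 13 - 2*sqrt(14) - 2*sqrt(13))/2

Multiply numerator and denominator by 4*sqrt(13) + 4*sqrt(14).
Denominator becomes -16; numerator becomes 16*sqrt(13) + 16*sqrt(14) + 104 + 8*sqrt(182).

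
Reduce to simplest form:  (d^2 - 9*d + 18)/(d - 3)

d - 6

Factor: d^2 - 9*d + 18 = (d - 6)*(d - 3)
Cancel the common factor (d - 3).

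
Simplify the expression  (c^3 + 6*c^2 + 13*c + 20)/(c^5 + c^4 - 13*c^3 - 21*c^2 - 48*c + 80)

1/(c^2 - 5*c + 4)

Factor: c^3 + 6*c^2 + 13*c + 20 = (c + 4)*(c^2 + 2*c + 5);  c^5 + c^4 - 13*c^3 - 21*c^2 - 48*c + 80 = (c - 1)*(c - 4)*(c + 4)*(c^2 + 2*c + 5)
Cancel the common factors (c^2 + 2*c + 5), (c + 4).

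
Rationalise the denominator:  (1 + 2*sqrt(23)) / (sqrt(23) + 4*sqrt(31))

Multiply numerator and denominator by -4*sqrt(31) + sqrt(23).
Denominator becomes -473; numerator becomes -8*sqrt(713) - 4*sqrt(31) + sqrt(23) + 46.

(-46 - sqrt(23) + 4*sqrt(31) + 8*sqrt(713))/473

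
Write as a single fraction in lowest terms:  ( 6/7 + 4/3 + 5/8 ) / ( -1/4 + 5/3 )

Numerator: 6/7 + 4/3 + 5/8 = 473/168
Denominator: -1/4 + 5/3 = 17/12
Divide: (473/168) · (12/17) = 473/238

473/238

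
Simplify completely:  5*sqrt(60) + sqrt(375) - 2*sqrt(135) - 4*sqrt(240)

-7*sqrt(15)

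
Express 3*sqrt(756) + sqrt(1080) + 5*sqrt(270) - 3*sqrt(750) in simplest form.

3*sqrt(756) = 18*sqrt(21); sqrt(1080) = 6*sqrt(30); 5*sqrt(270) = 15*sqrt(30); 3*sqrt(750) = 15*sqrt(30)

6*sqrt(30) + 18*sqrt(21)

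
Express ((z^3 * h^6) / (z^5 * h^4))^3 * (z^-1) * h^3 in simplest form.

h^9/z^7

Inside the bracket: (z^-2) * h^2
Raise to the power 3: (z^-6) * h^6
Multiply by (z^-1) * h^3: add exponents.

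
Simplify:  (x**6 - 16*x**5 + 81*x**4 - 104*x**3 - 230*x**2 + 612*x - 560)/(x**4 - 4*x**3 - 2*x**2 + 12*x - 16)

x**2 - 12*x + 35

Factor: x**6 - 16*x**5 + 81*x**4 - 104*x**3 - 230*x**2 + 612*x - 560 = (x - 7)*(x + 2)*(x - 4)*(x - 5)*(x**2 - 2*x + 2);  x**4 - 4*x**3 - 2*x**2 + 12*x - 16 = (x + 2)*(x - 4)*(x**2 - 2*x + 2)
Cancel the common factors (x**2 - 2*x + 2), (x - 4), (x + 2).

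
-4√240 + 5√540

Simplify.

4√240 = 16*√15; 5√540 = 30*√15
Combine: (-16 + 30)·√15 = 14*√15

14*√15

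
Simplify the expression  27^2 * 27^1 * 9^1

27^2 = 3^6; 27^1 = 3^3; 9^1 = 3^2
Combine exponents: 3^11

3^11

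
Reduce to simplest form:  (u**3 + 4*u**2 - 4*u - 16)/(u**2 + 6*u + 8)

Factor: u**3 + 4*u**2 - 4*u - 16 = (u + 2)*(u - 2)*(u + 4);  u**2 + 6*u + 8 = (u + 2)*(u + 4)
Cancel the common factors (u + 4), (u + 2).

u - 2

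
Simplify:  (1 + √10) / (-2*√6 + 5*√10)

(2*√6 + 4*√15 + 5*√10 + 50)/226

Multiply numerator and denominator by 2*√6 + 5*√10.
Denominator becomes 226; numerator becomes 2*√6 + 4*√15 + 5*√10 + 50.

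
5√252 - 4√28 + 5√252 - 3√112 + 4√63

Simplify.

52*√7

5√252 = 30*√7; 4√28 = 8*√7; 5√252 = 30*√7; 3√112 = 12*√7; 4√63 = 12*√7
Combine: (30 - 8 + 30 - 12 + 12)·√7 = 52*√7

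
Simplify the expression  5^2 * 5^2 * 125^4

5^2 = 5^2; 5^2 = 5^2; 125^4 = 5^12
Combine exponents: 5^16

5^16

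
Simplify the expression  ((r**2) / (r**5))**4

r**(-12)

Inside the bracket: (r**-3)
Raise to the power 4: (r**-12)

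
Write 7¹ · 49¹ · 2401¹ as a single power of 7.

7¹ = 7^1; 49¹ = 7^2; 2401¹ = 7^4
Combine exponents: 7^7

7^7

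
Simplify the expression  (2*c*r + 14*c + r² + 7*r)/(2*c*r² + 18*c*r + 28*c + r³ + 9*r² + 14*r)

1/(r + 2)

Factor: 2*c*r + 14*c + r² + 7*r = (2*c + r)·(r + 7);  2*c*r² + 18*c*r + 28*c + r³ + 9*r² + 14*r = (r + 2)·(r + 7)·(2*c + r)
Cancel the common factors (r + 7), (2*c + r).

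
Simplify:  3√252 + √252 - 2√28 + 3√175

3√252 = 18*√7; √252 = 6*√7; 2√28 = 4*√7; 3√175 = 15*√7
Combine: (18 + 6 - 4 + 15)·√7 = 35*√7

35*√7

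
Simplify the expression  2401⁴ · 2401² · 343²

7^30

2401⁴ = 7^16; 2401² = 7^8; 343² = 7^6
Combine exponents: 7^30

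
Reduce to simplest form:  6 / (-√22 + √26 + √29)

(-198*√22 + 114*√29 + 150*√26 + 24*√4147)/1927

Group as (√26 + √29) - √22; multiply by (√26 + √29) + √22, then rationalise the remaining surd.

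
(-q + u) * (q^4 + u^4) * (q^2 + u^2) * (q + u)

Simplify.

(u+q)(u-q) = -q^2 + u^2; continue pairing.

-q^8 + u^8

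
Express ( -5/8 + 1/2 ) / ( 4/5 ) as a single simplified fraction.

-5/32

Numerator: -5/8 + 1/2 = -1/8
Denominator: 4/5 = 4/5
Divide: (-1/8) · (5/4) = -5/32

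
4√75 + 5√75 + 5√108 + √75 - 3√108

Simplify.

62*√3

4√75 = 20*√3; 5√75 = 25*√3; 5√108 = 30*√3; √75 = 5*√3; 3√108 = 18*√3
Combine: (20 + 25 + 30 + 5 - 18)·√3 = 62*√3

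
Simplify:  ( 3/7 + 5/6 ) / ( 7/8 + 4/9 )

Numerator: 3/7 + 5/6 = 53/42
Denominator: 7/8 + 4/9 = 95/72
Divide: (53/42) · (72/95) = 636/665

636/665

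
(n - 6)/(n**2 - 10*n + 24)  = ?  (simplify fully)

Factor: n**2 - 10*n + 24 = (n - 4)*(n - 6)
Cancel the common factor (n - 6).

1/(n - 4)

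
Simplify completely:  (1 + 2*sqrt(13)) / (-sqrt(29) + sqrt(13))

(-2*sqrt(377) - 26 - sqrt(29) - sqrt(13))/16

Multiply numerator and denominator by sqrt(13) + sqrt(29).
Denominator becomes -16; numerator becomes sqrt(13) + sqrt(29) + 26 + 2*sqrt(377).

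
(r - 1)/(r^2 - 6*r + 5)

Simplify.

Factor: r^2 - 6*r + 5 = (r - 1)*(r - 5)
Cancel the common factor (r - 1).

1/(r - 5)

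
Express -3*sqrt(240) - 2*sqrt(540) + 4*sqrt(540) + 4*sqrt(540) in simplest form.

24*sqrt(15)

3*sqrt(240) = 12*sqrt(15); 2*sqrt(540) = 12*sqrt(15); 4*sqrt(540) = 24*sqrt(15); 4*sqrt(540) = 24*sqrt(15)
Combine: (-12 - 12 + 24 + 24)·sqrt(15) = 24*sqrt(15)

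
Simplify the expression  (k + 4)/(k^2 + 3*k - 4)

1/(k - 1)

Factor: k^2 + 3*k - 4 = (k + 4)*(k - 1)
Cancel the common factor (k + 4).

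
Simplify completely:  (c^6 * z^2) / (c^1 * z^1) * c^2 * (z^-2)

Quotient: c^5 * z^1
Multiply by c^2 * (z^-2): add exponents.

c^7/z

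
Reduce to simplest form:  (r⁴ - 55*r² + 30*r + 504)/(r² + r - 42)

Factor: r⁴ - 55*r² + 30*r + 504 = (r - 6)·(r - 4)·(r + 7)·(r + 3);  r² + r - 42 = (r - 6)·(r + 7)
Cancel the common factors (r + 7), (r - 6).

r² - r - 12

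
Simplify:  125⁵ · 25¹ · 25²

125⁵ = 5^15; 25¹ = 5^2; 25² = 5^4
Combine exponents: 5^21

5^21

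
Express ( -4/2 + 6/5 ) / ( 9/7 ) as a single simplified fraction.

-28/45

Numerator: -4/2 + 6/5 = -4/5
Denominator: 9/7 = 9/7
Divide: (-4/5) · (7/9) = -28/45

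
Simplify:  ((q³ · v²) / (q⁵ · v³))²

Inside the bracket: (q^-2) · (v^-1)
Raise to the power 2: (q^-4) · (v^-2)

1/(q⁴*v²)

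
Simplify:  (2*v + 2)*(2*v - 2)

4*v**2 - 4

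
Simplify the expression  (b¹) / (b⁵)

b^(-4)

Quotient: (b^-4)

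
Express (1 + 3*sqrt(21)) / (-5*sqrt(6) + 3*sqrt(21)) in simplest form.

(5*sqrt(6) + 3*sqrt(21) + 45*sqrt(14) + 189)/39

Multiply numerator and denominator by 5*sqrt(6) + 3*sqrt(21).
Denominator becomes 39; numerator becomes 5*sqrt(6) + 3*sqrt(21) + 45*sqrt(14) + 189.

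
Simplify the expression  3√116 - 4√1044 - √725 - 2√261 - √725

3√116 = 6*√29; 4√1044 = 24*√29; √725 = 5*√29; 2√261 = 6*√29; √725 = 5*√29
Combine: (6 - 24 - 5 - 6 - 5)·√29 = -34*√29

-34*√29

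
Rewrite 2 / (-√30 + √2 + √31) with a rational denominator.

Group as (√2 + √31) - √30; multiply by (√2 + √31) + √30, then rationalise the remaining surd.

(-6*√30 + 2*√31 + 118*√2 + 8*√465)/239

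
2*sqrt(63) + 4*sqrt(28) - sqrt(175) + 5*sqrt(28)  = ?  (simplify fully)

2*sqrt(63) = 6*sqrt(7); 4*sqrt(28) = 8*sqrt(7); sqrt(175) = 5*sqrt(7); 5*sqrt(28) = 10*sqrt(7)
Combine: (6 + 8 - 5 + 10)·sqrt(7) = 19*sqrt(7)

19*sqrt(7)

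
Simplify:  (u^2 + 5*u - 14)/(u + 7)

Factor: u^2 + 5*u - 14 = (u + 7)*(u - 2)
Cancel the common factor (u + 7).

u - 2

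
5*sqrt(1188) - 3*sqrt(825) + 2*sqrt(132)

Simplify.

5*sqrt(1188) = 30*sqrt(33); 3*sqrt(825) = 15*sqrt(33); 2*sqrt(132) = 4*sqrt(33)
Combine: (30 - 15 + 4)·sqrt(33) = 19*sqrt(33)

19*sqrt(33)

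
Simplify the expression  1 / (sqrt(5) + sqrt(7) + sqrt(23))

(-2*sqrt(805) - 11*sqrt(23) + 21*sqrt(7) + 25*sqrt(5))/19

Group as (sqrt(5) + sqrt(7)) + sqrt(23); multiply by (sqrt(5) + sqrt(7)) - sqrt(23), then rationalise the remaining surd.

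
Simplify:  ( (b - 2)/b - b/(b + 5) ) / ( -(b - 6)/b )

(-3*b + 10)/(b^2 - b - 30)

Numerator: (b - 2)/b - b/(b + 5) = (3*b - 10)/(b^2 + 5*b)
Denominator: -(b - 6)/b = (-b + 6)/b
Divide: ((3*b - 10)/(b^2 + 5*b)) · (b/(-b + 6)) = (-3*b + 10)/(b^2 - b - 30)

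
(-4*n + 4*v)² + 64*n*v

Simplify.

16*(n + v)²

Expanding gives 16*n² + 32*n*v + 16*v², a perfect square.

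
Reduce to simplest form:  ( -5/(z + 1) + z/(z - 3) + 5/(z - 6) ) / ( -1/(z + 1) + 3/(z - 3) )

Numerator: -5/(z + 1) + z/(z - 3) + 5/(z - 6) = (z**3 - 5*z**2 + 29*z - 105)/(z**3 - 8*z**2 + 9*z + 18)
Denominator: -1/(z + 1) + 3/(z - 3) = (2*z + 6)/(z**2 - 2*z - 3)
Divide: ((z**3 - 5*z**2 + 29*z - 105)/(z**3 - 8*z**2 + 9*z + 18)) · ((z**2 - 2*z - 3)/(2*z + 6)) = (z**3 - 5*z**2 + 29*z - 105)/(2*z**2 - 6*z - 36)

(z**3 - 5*z**2 + 29*z - 105)/(2*z**2 - 6*z - 36)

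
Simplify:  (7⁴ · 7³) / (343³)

7^(-2)

7⁴ = 7^4; 7³ = 7^3; 343³ = 7^9
Combine exponents: 7^(-2)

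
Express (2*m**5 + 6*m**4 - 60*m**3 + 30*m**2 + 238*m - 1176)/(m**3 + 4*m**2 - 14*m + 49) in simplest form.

2*m**2 - 2*m - 24

Factor: 2*m**5 + 6*m**4 - 60*m**3 + 30*m**2 + 238*m - 1176 = 2*(m + 7)*(m - 4)*(m**2 - 3*m + 7)*(m + 3);  m**3 + 4*m**2 - 14*m + 49 = (m**2 - 3*m + 7)*(m + 7)
Cancel the common factors (m**2 - 3*m + 7), (m + 7).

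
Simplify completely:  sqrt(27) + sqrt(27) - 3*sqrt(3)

sqrt(27) = 3*sqrt(3); sqrt(27) = 3*sqrt(3); 3*sqrt(3) = 3*sqrt(3)
Combine: (3 + 3 - 3)·sqrt(3) = 3*sqrt(3)

3*sqrt(3)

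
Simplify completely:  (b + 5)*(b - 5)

Difference of squares with P = b, Q = 5.

b**2 - 25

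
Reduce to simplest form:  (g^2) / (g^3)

Quotient: (g^-1)

1/g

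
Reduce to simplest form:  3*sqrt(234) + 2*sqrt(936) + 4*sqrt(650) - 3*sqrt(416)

29*sqrt(26)

3*sqrt(234) = 9*sqrt(26); 2*sqrt(936) = 12*sqrt(26); 4*sqrt(650) = 20*sqrt(26); 3*sqrt(416) = 12*sqrt(26)
Combine: (9 + 12 + 20 - 12)·sqrt(26) = 29*sqrt(26)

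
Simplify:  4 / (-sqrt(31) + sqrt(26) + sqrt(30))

(-100*sqrt(31) + 108*sqrt(30) + 140*sqrt(26) + 16*sqrt(6045))/2495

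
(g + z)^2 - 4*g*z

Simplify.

(g - z)^2

After expansion: g^2 - 2*g*z + z^2 — a perfect-square trinomial.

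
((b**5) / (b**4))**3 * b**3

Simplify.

Inside the bracket: b**1
Raise to the power 3: b**3
Multiply by b**3: add exponents.

b**6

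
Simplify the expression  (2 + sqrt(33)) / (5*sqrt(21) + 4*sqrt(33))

(-15*sqrt(77) - 10*sqrt(21) + 8*sqrt(33) + 132)/3

Multiply numerator and denominator by -5*sqrt(21) + 4*sqrt(33).
Denominator becomes 3; numerator becomes -15*sqrt(77) - 10*sqrt(21) + 8*sqrt(33) + 132.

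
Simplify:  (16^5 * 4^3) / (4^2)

2^22

16^5 = 2^20; 4^3 = 2^6; 4^2 = 2^4
Combine exponents: 2^22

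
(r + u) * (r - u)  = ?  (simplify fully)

r^2 - u^2

Pair the conjugate factors: (r+u)(r-u) = r^2 - u^2.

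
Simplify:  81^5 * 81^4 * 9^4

3^44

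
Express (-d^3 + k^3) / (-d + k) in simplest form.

Apply the difference-of-cubes factorisation and cancel (-d + k).

d^2 + d*k + k^2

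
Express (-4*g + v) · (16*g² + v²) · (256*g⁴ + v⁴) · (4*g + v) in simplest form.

-65536*g⁸ + v⁸

Telescope via difference of squares: (v+(4*g))(v-(4*g)) = -16*g² + v², then repeat with the next factor.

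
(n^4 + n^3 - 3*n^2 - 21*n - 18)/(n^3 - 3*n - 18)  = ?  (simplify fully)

n + 1

Factor: n^4 + n^3 - 3*n^2 - 21*n - 18 = (n - 3)*(n^2 + 3*n + 6)*(n + 1);  n^3 - 3*n - 18 = (n - 3)*(n^2 + 3*n + 6)
Cancel the common factors (n^2 + 3*n + 6), (n - 3).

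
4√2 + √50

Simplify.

9*√2

4√2 = 4*√2; √50 = 5*√2
Combine: (4 + 5)·√2 = 9*√2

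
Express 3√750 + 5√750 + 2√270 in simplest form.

3√750 = 15*√30; 5√750 = 25*√30; 2√270 = 6*√30
Combine: (15 + 25 + 6)·√30 = 46*√30

46*√30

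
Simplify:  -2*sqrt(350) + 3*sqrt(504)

8*sqrt(14)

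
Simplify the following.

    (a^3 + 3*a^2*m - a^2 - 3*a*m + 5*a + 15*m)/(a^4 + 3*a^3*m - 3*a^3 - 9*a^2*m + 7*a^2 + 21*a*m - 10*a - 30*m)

1/(a - 2)

Factor: a^3 + 3*a^2*m - a^2 - 3*a*m + 5*a + 15*m = (a + 3*m)*(a^2 - a + 5);  a^4 + 3*a^3*m - 3*a^3 - 9*a^2*m + 7*a^2 + 21*a*m - 10*a - 30*m = (a - 2)*(a^2 - a + 5)*(a + 3*m)
Cancel the common factors (a^2 - a + 5), (a + 3*m).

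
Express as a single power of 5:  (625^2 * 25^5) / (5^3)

625^2 = 5^8; 25^5 = 5^10; 5^3 = 5^3
Combine exponents: 5^15

5^15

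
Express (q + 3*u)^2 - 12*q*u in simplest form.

After expansion: q^2 - 6*q*u + 9*u^2 — a perfect-square trinomial.

(q - 3*u)^2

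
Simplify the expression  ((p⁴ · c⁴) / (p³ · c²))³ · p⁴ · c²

c⁸*p⁷

Inside the bracket: p¹ · c²
Raise to the power 3: p³ · c⁶
Multiply by p⁴ · c²: add exponents.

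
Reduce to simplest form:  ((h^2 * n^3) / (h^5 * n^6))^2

Inside the bracket: (h^-3) * (n^-3)
Raise to the power 2: (h^-6) * (n^-6)

1/(h^6*n^6)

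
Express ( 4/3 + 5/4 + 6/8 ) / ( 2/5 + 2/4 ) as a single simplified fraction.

100/27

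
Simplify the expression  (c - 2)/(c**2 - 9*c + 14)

1/(c - 7)

Factor: c**2 - 9*c + 14 = (c - 7)*(c - 2)
Cancel the common factor (c - 2).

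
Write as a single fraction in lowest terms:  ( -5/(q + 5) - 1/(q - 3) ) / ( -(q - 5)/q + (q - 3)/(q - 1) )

Numerator: -5/(q + 5) - 1/(q - 3) = (-6*q + 10)/(q**2 + 2*q - 15)
Denominator: -(q - 5)/q + (q - 3)/(q - 1) = (3*q - 5)/(q**2 - q)
Divide: ((-6*q + 10)/(q**2 + 2*q - 15)) · ((q**2 - q)/(3*q - 5)) = (-2*q**2 + 2*q)/(q**2 + 2*q - 15)

(-2*q**2 + 2*q)/(q**2 + 2*q - 15)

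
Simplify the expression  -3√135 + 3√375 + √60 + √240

12*√15

3√135 = 9*√15; 3√375 = 15*√15; √60 = 2*√15; √240 = 4*√15
Combine: (-9 + 15 + 2 + 4)·√15 = 12*√15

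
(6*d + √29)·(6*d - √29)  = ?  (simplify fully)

36*d² - 29

Difference of squares with P = 6*d, Q = √29.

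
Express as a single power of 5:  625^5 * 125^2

5^26

625^5 = 5^20; 125^2 = 5^6
Combine exponents: 5^26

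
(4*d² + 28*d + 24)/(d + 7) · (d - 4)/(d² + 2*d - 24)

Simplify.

(4*d + 4)/(d + 7)

Factor: 4*d² + 28*d + 24 = 4·(d + 1)·(d + 6);  d² + 2*d - 24 = (d + 6)·(d - 4)
Cancel the common factors (d + 6), (d - 4).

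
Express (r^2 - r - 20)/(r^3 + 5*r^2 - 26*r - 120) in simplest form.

Factor: r^2 - r - 20 = (r + 4)*(r - 5);  r^3 + 5*r^2 - 26*r - 120 = (r + 6)*(r + 4)*(r - 5)
Cancel the common factors (r - 5), (r + 4).

1/(r + 6)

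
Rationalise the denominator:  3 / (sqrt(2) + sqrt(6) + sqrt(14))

(-2*sqrt(42) - 3*sqrt(14) + 5*sqrt(6) + 9*sqrt(2))/2

Group as (sqrt(6) + sqrt(14)) + sqrt(2); multiply by (sqrt(6) + sqrt(14)) - sqrt(2), then rationalise the remaining surd.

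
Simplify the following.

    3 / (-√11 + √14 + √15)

(-9*√11 + 5*√15 + 6*√14 + √2310)/86

Group as (√14 + √15) - √11; multiply by (√14 + √15) + √11, then rationalise the remaining surd.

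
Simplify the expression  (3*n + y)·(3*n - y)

9*n² - y²

Product of conjugates: (P+Q)(P-Q) = P^2 - Q^2.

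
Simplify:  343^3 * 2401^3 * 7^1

7^22

343^3 = 7^9; 2401^3 = 7^12; 7^1 = 7^1
Combine exponents: 7^22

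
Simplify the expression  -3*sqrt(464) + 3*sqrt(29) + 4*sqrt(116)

3*sqrt(464) = 12*sqrt(29); 3*sqrt(29) = 3*sqrt(29); 4*sqrt(116) = 8*sqrt(29)
Combine: (-12 + 3 + 8)·sqrt(29) = -sqrt(29)

-sqrt(29)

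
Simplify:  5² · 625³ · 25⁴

5^22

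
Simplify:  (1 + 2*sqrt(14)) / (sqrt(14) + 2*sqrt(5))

Multiply numerator and denominator by -2*sqrt(5) + sqrt(14).
Denominator becomes -6; numerator becomes -4*sqrt(70) - 2*sqrt(5) + sqrt(14) + 28.

(-28 - sqrt(14) + 2*sqrt(5) + 4*sqrt(70))/6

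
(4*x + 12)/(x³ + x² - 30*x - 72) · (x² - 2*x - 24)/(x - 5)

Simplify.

4/(x - 5)

Factor: 4*x + 12 = 4·(x + 3);  x³ + x² - 30*x - 72 = (x + 3)·(x + 4)·(x - 6);  x² - 2*x - 24 = (x + 4)·(x - 6)
Cancel the common factors (x + 3), (x - 6), (x + 4).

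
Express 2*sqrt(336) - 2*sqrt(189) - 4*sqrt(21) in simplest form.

-2*sqrt(21)

2*sqrt(336) = 8*sqrt(21); 2*sqrt(189) = 6*sqrt(21); 4*sqrt(21) = 4*sqrt(21)
Combine: (8 - 6 - 4)·sqrt(21) = -2*sqrt(21)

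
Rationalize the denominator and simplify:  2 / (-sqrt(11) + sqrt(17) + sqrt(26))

(-16*sqrt(11) + sqrt(26) + 10*sqrt(17) + sqrt(4862))/186

Group as (sqrt(17) + sqrt(26)) - sqrt(11); multiply by (sqrt(17) + sqrt(26)) + sqrt(11), then rationalise the remaining surd.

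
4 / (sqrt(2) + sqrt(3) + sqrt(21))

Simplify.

(-10*sqrt(3) - 11*sqrt(2) + 3*sqrt(14) + 8*sqrt(21))/29

Group as (sqrt(2) + sqrt(3)) + sqrt(21); multiply by (sqrt(2) + sqrt(3)) - sqrt(21), then rationalise the remaining surd.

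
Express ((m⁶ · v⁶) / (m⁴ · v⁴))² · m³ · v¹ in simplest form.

m⁷*v⁵

Inside the bracket: m² · v²
Raise to the power 2: m⁴ · v⁴
Multiply by m³ · v¹: add exponents.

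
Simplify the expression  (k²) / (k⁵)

k^(-3)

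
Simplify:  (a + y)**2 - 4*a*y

(a - y)**2

Expanding gives a**2 - 2*a*y + y**2, a perfect square.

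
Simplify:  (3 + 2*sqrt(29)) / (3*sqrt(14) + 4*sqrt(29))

Multiply numerator and denominator by -3*sqrt(14) + 4*sqrt(29).
Denominator becomes 338; numerator becomes -6*sqrt(406) - 9*sqrt(14) + 12*sqrt(29) + 232.

(-6*sqrt(406) - 9*sqrt(14) + 12*sqrt(29) + 232)/338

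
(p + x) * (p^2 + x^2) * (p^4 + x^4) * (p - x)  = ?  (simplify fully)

(p+x)(p-x) = p^2 - x^2; continue pairing.

p^8 - x^8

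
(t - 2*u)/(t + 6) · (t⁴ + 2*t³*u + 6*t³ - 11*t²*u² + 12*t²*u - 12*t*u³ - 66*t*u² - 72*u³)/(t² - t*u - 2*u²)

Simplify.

t² + t*u - 12*u²

Factor: t⁴ + 2*t³*u + 6*t³ - 11*t²*u² + 12*t²*u - 12*t*u³ - 66*t*u² - 72*u³ = (t + u)·(t - 3*u)·(t + 6)·(t + 4*u);  t² - t*u - 2*u² = (t - 2*u)·(t + u)
Cancel the common factors (t + u), (t - 2*u), (t + 6).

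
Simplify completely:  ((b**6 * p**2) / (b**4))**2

b**4*p**4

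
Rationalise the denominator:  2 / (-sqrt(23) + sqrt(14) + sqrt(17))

Group as (sqrt(14) + sqrt(17)) - sqrt(23); multiply by (sqrt(14) + sqrt(17)) + sqrt(23), then rationalise the remaining surd.

(-4*sqrt(23) + 10*sqrt(17) + 13*sqrt(14) + sqrt(5474))/222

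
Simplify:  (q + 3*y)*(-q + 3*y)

-q**2 + 9*y**2

(3*y)**2 - (q)**2 = -q**2 + 9*y**2.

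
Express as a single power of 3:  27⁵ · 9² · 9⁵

3^29

27⁵ = 3^15; 9² = 3^4; 9⁵ = 3^10
Combine exponents: 3^29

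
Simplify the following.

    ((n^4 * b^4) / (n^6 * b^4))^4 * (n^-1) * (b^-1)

1/(b*n^9)

Inside the bracket: (n^-2)
Raise to the power 4: (n^-8)
Multiply by (n^-1) * (b^-1): add exponents.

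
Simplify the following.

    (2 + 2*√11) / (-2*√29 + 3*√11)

Multiply numerator and denominator by 3*√11 + 2*√29.
Denominator becomes -17; numerator becomes 6*√11 + 4*√29 + 66 + 4*√319.

(-4*√319 - 66 - 4*√29 - 6*√11)/17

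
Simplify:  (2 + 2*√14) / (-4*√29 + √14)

(-4*√406 - 4*√29 - 14 - √14)/225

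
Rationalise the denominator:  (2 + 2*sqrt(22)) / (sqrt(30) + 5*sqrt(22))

(-2*sqrt(165) - sqrt(30) + 5*sqrt(22) + 110)/260

Multiply numerator and denominator by -sqrt(30) + 5*sqrt(22).
Denominator becomes 520; numerator becomes -4*sqrt(165) - 2*sqrt(30) + 10*sqrt(22) + 220.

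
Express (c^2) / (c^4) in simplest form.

Quotient: (c^-2)

c^(-2)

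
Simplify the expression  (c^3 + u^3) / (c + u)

c^2 - c*u + u^2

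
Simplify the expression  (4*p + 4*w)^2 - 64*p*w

After expansion: 16*p^2 - 32*p*w + 16*w^2 — a perfect-square trinomial.

16*(p - w)^2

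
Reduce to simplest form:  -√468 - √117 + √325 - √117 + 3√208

√468 = 6*√13; √117 = 3*√13; √325 = 5*√13; √117 = 3*√13; 3√208 = 12*√13
Combine: (-6 - 3 + 5 - 3 + 12)·√13 = 5*√13

5*√13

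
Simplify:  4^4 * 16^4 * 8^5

4^4 = 2^8; 16^4 = 2^16; 8^5 = 2^15
Combine exponents: 2^39

2^39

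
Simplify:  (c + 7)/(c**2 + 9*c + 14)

1/(c + 2)

Factor: c**2 + 9*c + 14 = (c + 2)*(c + 7)
Cancel the common factor (c + 7).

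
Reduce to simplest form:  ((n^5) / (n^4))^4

Inside the bracket: n^1
Raise to the power 4: n^4

n^4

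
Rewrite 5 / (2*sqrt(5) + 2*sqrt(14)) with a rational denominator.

(-5*sqrt(5) + 5*sqrt(14))/18

Multiply numerator and denominator by -2*sqrt(5) + 2*sqrt(14).
Denominator becomes 36; numerator becomes -10*sqrt(5) + 10*sqrt(14).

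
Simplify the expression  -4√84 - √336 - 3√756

4√84 = 8*√21; √336 = 4*√21; 3√756 = 18*√21
Combine: (-8 - 4 - 18)·√21 = -30*√21

-30*√21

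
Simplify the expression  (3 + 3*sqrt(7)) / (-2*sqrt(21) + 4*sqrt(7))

Multiply numerator and denominator by 2*sqrt(21) + 4*sqrt(7).
Denominator becomes 28; numerator becomes 6*sqrt(21) + 12*sqrt(7) + 42*sqrt(3) + 84.

(3*sqrt(21) + 6*sqrt(7) + 21*sqrt(3) + 42)/14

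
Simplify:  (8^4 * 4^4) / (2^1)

2^19

8^4 = 2^12; 4^4 = 2^8; 2^1 = 2^1
Combine exponents: 2^19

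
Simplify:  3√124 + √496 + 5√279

25*√31

3√124 = 6*√31; √496 = 4*√31; 5√279 = 15*√31
Combine: (6 + 4 + 15)·√31 = 25*√31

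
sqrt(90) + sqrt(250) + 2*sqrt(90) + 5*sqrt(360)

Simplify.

44*sqrt(10)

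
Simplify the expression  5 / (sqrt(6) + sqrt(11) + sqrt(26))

Group as (sqrt(11) + sqrt(26)) + sqrt(6); multiply by (sqrt(11) + sqrt(26)) - sqrt(6), then rationalise the remaining surd.

(-20*sqrt(429) - 45*sqrt(26) + 105*sqrt(11) + 155*sqrt(6))/183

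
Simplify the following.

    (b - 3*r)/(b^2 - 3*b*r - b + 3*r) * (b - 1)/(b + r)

Factor: b^2 - 3*b*r - b + 3*r = (b - 1)*(b - 3*r)
Cancel the common factors (b - 3*r), (b - 1).

1/(b + r)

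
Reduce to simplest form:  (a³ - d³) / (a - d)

Factor as (a-b)(a^2+ab+b^2) with a=a, b=d.

a² + a*d + d²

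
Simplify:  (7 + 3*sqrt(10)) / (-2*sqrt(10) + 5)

(-95 - 29*sqrt(10))/15

Multiply numerator and denominator by 5 + 2*sqrt(10).
Denominator becomes -15; numerator becomes 29*sqrt(10) + 95.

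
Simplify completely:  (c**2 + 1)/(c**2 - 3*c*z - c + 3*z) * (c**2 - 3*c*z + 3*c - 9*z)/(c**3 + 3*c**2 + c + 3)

1/(c - 1)

Factor: c**2 - 3*c*z - c + 3*z = (c - 3*z)*(c - 1);  c**2 - 3*c*z + 3*c - 9*z = (c + 3)*(c - 3*z);  c**3 + 3*c**2 + c + 3 = (c**2 + 1)*(c + 3)
Cancel the common factors (c**2 + 1), (c - 3*z), (c + 3).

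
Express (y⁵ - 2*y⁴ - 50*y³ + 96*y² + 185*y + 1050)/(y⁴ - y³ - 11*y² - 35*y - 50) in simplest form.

(y² + y - 42)/(y + 2)

Factor: y⁵ - 2*y⁴ - 50*y³ + 96*y² + 185*y + 1050 = (y + 7)·(y - 5)·(y² + 2*y + 5)·(y - 6);  y⁴ - y³ - 11*y² - 35*y - 50 = (y² + 2*y + 5)·(y - 5)·(y + 2)
Cancel the common factors (y² + 2*y + 5), (y - 5).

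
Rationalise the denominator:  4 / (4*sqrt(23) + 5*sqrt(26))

(-8*sqrt(23) + 10*sqrt(26))/141

Multiply numerator and denominator by -5*sqrt(26) + 4*sqrt(23).
Denominator becomes -282; numerator becomes -20*sqrt(26) + 16*sqrt(23).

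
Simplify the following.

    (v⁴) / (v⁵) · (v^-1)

v^(-2)

Quotient: (v^-1)
Multiply by (v^-1): add exponents.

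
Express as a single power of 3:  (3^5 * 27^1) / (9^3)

3^5 = 3^5; 27^1 = 3^3; 9^3 = 3^6
Combine exponents: 3^2

3^2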